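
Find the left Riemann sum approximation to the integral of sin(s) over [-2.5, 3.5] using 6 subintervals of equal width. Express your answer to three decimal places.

Δs = (3.5 − (-2.5))/6 = 1.
Left endpoints: -2.5, -1.5, -0.5, 0.5, 1.5, 2.5.
f(-2.5) ≈ -0.598, f(-1.5) ≈ -0.997, f(-0.5) ≈ -0.479, f(0.5) ≈ 0.479, f(1.5) ≈ 0.997, f(2.5) ≈ 0.598.
Sum = Δs · [f(-2.5) + f(-1.5) + f(-0.5) + ...].
Sum ≈ 0.000.

0.000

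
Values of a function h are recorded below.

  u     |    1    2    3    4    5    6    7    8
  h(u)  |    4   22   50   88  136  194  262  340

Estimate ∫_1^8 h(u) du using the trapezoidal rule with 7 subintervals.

Δu = 1.
T_7 = (1/2)·[4 + 2·22 + 2·50 + 2·88 + 2·136 + 2·194 + 2·262 + 340] = 924.

924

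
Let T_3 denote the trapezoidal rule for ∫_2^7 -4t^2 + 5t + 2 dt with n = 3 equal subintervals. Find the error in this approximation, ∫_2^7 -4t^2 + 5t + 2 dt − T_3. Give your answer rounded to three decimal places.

Exact integral: ∫_2^7 f(t) dt ≈ -324.16667.
T_3 ≈ -333.42593.
Error ≈ -324.16667 − (-333.42593) ≈ 9.259.

9.259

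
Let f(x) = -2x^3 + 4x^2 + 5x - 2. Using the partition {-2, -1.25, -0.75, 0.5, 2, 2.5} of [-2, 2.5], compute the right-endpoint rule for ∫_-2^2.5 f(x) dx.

Subinterval widths: 0.75, 0.5, 1.25, 1.5, 0.5.
Right endpoints: -1.25, -0.75, 0.5, 2, 2.5.
f(-1.25) = 1.90625, f(-0.75) = -2.65625, f(0.5) = 1.25, f(2) = 8, f(2.5) = 4.25.
Sum = Σ Δx_i · f(x_i).
Sum = 15.7890625.

15.7890625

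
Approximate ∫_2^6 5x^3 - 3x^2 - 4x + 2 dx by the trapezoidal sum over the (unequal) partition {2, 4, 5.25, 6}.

Subinterval widths: 2, 1.25, 0.75.
f(2) = 22, f(4) = 258, f(5.25) = 621.828125, f(6) = 950.
On each subinterval the trapezoid contributes (Δx_i/2)·[f(x_{i-1}) + f(x_i)].
Sum = 1419.328125.

1419.328125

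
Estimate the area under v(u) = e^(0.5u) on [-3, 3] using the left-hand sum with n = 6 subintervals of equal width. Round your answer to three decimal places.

6.565

Δu = (3 − (-3))/6 = 1.
Left endpoints: -3, -2, -1, 0, 1, 2.
v(-3) ≈ 0.223, v(-2) ≈ 0.368, v(-1) ≈ 0.607, v(0) ≈ 1.000, v(1) ≈ 1.649, v(2) ≈ 2.718.
Sum = Δu · [v(-3) + v(-2) + v(-1) + ...].
Sum ≈ 6.565.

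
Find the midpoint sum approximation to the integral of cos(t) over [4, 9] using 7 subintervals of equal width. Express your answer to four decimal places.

Δt = (9 − 4)/7 = 5/7.
Midpoints: 61/14, 71/14, 81/14, 6.5, 101/14, 111/14, 121/14.
f(61/14) ≈ -0.3478, f(71/14) ≈ 0.3514, f(81/14) ≈ 0.8788, f(6.5) ≈ 0.9766, f(101/14) ≈ 0.5970, f(111/14) ≈ -0.0745, f(121/14) ≈ -0.7096.
Sum = Δt · [f(61/14) + f(71/14) + f(81/14) + ...].
Sum ≈ 1.1941.

1.1941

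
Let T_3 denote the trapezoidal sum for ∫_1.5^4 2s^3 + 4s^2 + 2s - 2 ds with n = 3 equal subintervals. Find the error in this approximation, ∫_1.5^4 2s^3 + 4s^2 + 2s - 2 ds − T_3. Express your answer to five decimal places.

Exact integral: ∫_1.5^4 f(s) ds ≈ 215.0520833.
T_3 ≈ 220.9837963.
Error ≈ 215.0520833 − 220.9837963 ≈ -5.93171.

-5.93171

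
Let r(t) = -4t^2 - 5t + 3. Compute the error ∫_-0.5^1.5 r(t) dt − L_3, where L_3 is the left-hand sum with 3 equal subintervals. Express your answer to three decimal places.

Exact integral: ∫_-0.5^1.5 r(t) dt ≈ -3.66667.
L_3 ≈ 1.74074.
Error ≈ -3.66667 − 1.74074 ≈ -5.407.

-5.407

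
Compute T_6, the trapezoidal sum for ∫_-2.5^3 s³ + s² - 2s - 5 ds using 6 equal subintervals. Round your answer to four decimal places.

Δs = (3 − (-2.5))/6 = 11/12.
f(-2.5) = -9.375, f(-19/12) = -5695/1728, f(-2/3) = -95/27, f(0.25) = -5.421875, f(7/6) = -947/216, f(25/12) = 7285/1728, f(3) = 25.
T_6 = (Δs/2)·[f(s_0) + 2f(s_1) + ... + 2f(s_{5}) + f(s_6)].
Sum ≈ -4.2093.

-4.2093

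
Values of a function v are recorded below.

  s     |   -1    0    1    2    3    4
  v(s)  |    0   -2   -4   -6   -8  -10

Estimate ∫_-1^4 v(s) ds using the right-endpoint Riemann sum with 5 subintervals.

Δs = 1.
Sum = 1·[(-2) + (-4) + (-6) + (-8) + (-10)] = -30.

-30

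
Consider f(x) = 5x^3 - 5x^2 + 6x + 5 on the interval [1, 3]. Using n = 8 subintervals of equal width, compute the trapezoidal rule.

Δx = (3 − 1)/8 = 0.25.
f(1) = 11, f(1.25) = 14.453125, f(1.5) = 19.625, f(1.75) = 26.984375, f(2) = 37, f(2.25) = 50.140625, f(2.5) = 66.875, f(2.75) = 87.671875, f(3) = 113.
T_8 = (Δx/2)·[f(x_0) + 2f(x_1) + ... + 2f(x_{7}) + f(x_8)].
Sum = 91.1875.

91.1875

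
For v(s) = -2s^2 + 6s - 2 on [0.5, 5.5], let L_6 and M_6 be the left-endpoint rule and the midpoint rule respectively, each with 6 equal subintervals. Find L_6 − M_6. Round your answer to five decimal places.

10.76389

L_6 ≈ -19.4907407.
M_6 ≈ -30.2546296.
L_6 − M_6 ≈ 10.76389.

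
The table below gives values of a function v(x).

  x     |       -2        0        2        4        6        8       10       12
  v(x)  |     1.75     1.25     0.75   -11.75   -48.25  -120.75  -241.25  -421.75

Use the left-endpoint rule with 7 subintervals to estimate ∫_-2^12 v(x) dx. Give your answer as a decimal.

Δx = 2.
Sum = 2·[1.75 + 1.25 + 0.75 + (-11.75) + (-48.25) + (-120.75) + (-241.25)] = -836.5.

-836.5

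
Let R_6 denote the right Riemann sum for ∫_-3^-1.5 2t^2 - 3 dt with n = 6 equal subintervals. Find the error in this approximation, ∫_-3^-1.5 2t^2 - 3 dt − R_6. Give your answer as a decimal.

1.65625

Exact integral: ∫_-3^-1.5 f(t) dt = 11.25.
R_6 = 9.59375.
Error = 11.25 − 9.59375 = 1.65625.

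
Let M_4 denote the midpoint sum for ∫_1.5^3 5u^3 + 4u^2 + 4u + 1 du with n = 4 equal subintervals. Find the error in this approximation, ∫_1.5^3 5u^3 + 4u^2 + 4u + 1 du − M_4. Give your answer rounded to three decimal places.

Exact integral: ∫_1.5^3 f(u) du = 141.421875.
M_4 ≈ 140.75830.
Error ≈ 141.421875 − 140.75830 ≈ 0.664.

0.664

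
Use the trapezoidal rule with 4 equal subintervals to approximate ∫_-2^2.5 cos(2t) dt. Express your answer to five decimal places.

-0.46120

Δt = (2.5 − (-2))/4 = 1.125.
f(-2) ≈ -0.65364, f(-0.875) ≈ -0.17825, f(0.25) ≈ 0.87758, f(1.375) ≈ -0.92430, f(2.5) ≈ 0.28366.
T_4 = (Δt/2)·[f(t_0) + 2f(t_1) + 2f(t_2) + 2f(t_3) + f(t_4)].
Sum ≈ -0.46120.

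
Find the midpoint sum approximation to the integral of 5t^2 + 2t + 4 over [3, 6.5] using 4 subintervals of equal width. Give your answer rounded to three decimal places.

458.842

Δt = (6.5 − 3)/4 = 0.875.
Midpoints: 3.4375, 4.3125, 5.1875, 6.0625.
f(3.4375) = 69.95703125, f(4.3125) = 105.61328125, f(5.1875) = 148.92578125, f(6.0625) = 199.89453125.
Sum = Δt · [f(3.4375) + f(4.3125) + f(5.1875) + f(6.0625)].
Sum ≈ 458.842.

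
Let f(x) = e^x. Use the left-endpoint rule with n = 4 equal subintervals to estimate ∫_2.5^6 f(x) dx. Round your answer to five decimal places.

Δx = (6 − 2.5)/4 = 0.875.
Left endpoints: 2.5, 3.375, 4.25, 5.125.
f(2.5) ≈ 12.18249, f(3.375) ≈ 29.22428, f(4.25) ≈ 70.10541, f(5.125) ≈ 168.17414.
Sum = Δx · [f(2.5) + f(3.375) + f(4.25) + f(5.125)].
Sum ≈ 244.72554.

244.72554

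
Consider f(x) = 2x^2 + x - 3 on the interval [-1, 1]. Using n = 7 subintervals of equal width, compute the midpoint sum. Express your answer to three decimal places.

Δx = (1 − (-1))/7 = 2/7.
Midpoints: -6/7, -4/7, -2/7, 0, 2/7, 4/7, 6/7.
f(-6/7) = -117/49, f(-4/7) = -143/49, f(-2/7) = -153/49, f(0) = -3, f(2/7) = -125/49, f(4/7) = -87/49, f(6/7) = -33/49.
Sum = Δx · [f(-6/7) + f(-4/7) + f(-2/7) + ...].
Sum ≈ -4.694.

-4.694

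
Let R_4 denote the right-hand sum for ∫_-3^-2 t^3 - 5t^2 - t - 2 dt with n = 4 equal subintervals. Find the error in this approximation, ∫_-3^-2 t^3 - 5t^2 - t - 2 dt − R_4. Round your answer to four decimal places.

Exact integral: ∫_-3^-2 f(t) dt ≈ -47.416667.
R_4 = -42.171875.
Error ≈ -47.416667 − (-42.171875) ≈ -5.2448.

-5.2448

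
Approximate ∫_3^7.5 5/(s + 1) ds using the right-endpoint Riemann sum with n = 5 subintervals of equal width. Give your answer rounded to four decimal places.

3.4874

Δs = (7.5 − 3)/5 = 0.9.
Right endpoints: 3.9, 4.8, 5.7, 6.6, 7.5.
f(3.9) = 50/49, f(4.8) = 25/29, f(5.7) = 50/67, f(6.6) = 25/38, f(7.5) = 10/17.
Sum = Δs · [f(3.9) + f(4.8) + f(5.7) + f(6.6) + f(7.5)].
Sum ≈ 3.4874.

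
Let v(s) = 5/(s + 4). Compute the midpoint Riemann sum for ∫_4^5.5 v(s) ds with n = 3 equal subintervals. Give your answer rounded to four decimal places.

Δs = (5.5 − 4)/3 = 0.5.
Midpoints: 4.25, 4.75, 5.25.
v(4.25) = 20/33, v(4.75) = 4/7, v(5.25) = 20/37.
Sum = Δs · [v(4.25) + v(4.75) + v(5.25)].
Sum ≈ 0.8590.

0.8590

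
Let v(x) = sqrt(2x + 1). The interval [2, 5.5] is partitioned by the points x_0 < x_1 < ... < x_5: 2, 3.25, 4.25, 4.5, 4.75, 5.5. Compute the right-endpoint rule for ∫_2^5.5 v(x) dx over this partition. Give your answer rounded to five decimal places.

Subinterval widths: 1.25, 1, 0.25, 0.25, 0.75.
Right endpoints: 3.25, 4.25, 4.5, 4.75, 5.5.
v(3.25) ≈ 2.73861, v(4.25) ≈ 3.08221, v(4.5) ≈ 3.16228, v(4.75) ≈ 3.24037, v(5.5) ≈ 3.46410.
Sum = Σ Δx_i · v(x_i).
Sum ≈ 10.70421.

10.70421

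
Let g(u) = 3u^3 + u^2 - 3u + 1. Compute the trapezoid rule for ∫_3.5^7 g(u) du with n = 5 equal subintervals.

1750.41125

Δu = (7 − 3.5)/5 = 0.7.
g(3.5) = 131.375, g(4.2) = 228.304, g(4.9) = 363.257, g(5.6) = 542.408, g(6.3) = 771.931, g(7) = 1058.
T_5 = (Δu/2)·[g(u_0) + 2g(u_1) + ... + 2g(u_{4}) + g(u_5)].
Sum = 1750.41125.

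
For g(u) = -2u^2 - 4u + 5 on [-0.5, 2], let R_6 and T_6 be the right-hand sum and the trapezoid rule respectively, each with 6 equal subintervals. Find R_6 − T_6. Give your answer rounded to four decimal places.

R_6 ≈ -4.207176.
T_6 ≈ -0.561343.
R_6 − T_6 ≈ -3.6458.

-3.6458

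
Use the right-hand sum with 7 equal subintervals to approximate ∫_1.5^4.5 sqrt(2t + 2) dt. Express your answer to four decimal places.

8.6635

Δt = (4.5 − 1.5)/7 = 3/7.
Right endpoints: 27/14, 33/14, 39/14, 45/14, 51/14, 57/14, 4.5.
f(27/14) ≈ 2.4202, f(33/14) ≈ 2.5912, f(39/14) ≈ 2.7516, f(45/14) ≈ 2.9032, f(51/14) ≈ 3.0472, f(57/14) ≈ 3.1848, f(4.5) ≈ 3.3166.
Sum = Δt · [f(27/14) + f(33/14) + f(39/14) + ...].
Sum ≈ 8.6635.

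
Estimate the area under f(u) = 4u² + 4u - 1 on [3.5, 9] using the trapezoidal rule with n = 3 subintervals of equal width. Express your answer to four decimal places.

1059.1574

Δu = (9 − 3.5)/3 = 11/6.
f(3.5) = 62, f(16/3) = 1207/9, f(43/6) = 2098/9, f(9) = 359.
T_3 = (Δu/2)·[f(u_0) + 2f(u_1) + 2f(u_2) + f(u_3)].
Sum ≈ 1059.1574.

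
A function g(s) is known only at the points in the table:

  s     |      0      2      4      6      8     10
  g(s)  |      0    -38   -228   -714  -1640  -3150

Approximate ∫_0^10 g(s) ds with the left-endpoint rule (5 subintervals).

-5240

Δs = 2.
Sum = 2·[0 + (-38) + (-228) + (-714) + (-1640)] = -5240.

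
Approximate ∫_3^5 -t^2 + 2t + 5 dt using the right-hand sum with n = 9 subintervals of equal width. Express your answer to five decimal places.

-8.01646

Δt = (5 − 3)/9 = 2/9.
Right endpoints: 29/9, 31/9, 11/3, 35/9, 37/9, 13/3, 41/9, 43/9, 5.
f(29/9) = 86/81, f(31/9) = 2/81, f(11/3) = -10/9, f(35/9) = -190/81, f(37/9) = -298/81, f(13/3) = -46/9, f(41/9) = -538/81, f(43/9) = -670/81, f(5) = -10.
Sum = Δt · [f(29/9) + f(31/9) + f(11/3) + ...].
Sum ≈ -8.01646.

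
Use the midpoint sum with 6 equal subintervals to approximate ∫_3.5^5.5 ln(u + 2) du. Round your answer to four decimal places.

3.7359

Δu = (5.5 − 3.5)/6 = 1/3.
Midpoints: 11/3, 4, 13/3, 14/3, 5, 16/3.
f(11/3) ≈ 1.7346, f(4) ≈ 1.7918, f(13/3) ≈ 1.8458, f(14/3) ≈ 1.8971, f(5) ≈ 1.9459, f(16/3) ≈ 1.9924.
Sum = Δu · [f(11/3) + f(4) + f(13/3) + ...].
Sum ≈ 3.7359.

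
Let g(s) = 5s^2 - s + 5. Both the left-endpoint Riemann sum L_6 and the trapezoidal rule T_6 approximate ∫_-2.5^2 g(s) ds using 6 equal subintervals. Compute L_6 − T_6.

5.90625

L_6 = 71.015625.
T_6 = 65.109375.
L_6 − T_6 = 5.90625.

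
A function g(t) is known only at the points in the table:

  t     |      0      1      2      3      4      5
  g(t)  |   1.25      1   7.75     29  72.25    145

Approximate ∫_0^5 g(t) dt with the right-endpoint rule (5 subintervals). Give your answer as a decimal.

Δt = 1.
Sum = 1·[1 + 7.75 + 29 + 72.25 + 145] = 255.

255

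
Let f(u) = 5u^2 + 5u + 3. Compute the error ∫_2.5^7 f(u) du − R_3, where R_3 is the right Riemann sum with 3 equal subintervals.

Exact integral: ∫_2.5^7 f(u) du = 666.
R_3 = 851.625.
Error = 666 − 851.625 = -185.625.

-185.625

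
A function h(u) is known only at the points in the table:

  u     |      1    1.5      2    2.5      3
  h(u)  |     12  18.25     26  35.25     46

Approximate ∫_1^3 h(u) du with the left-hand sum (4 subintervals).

Δu = 0.5.
Sum = 0.5·[12 + 18.25 + 26 + 35.25] = 45.75.

45.75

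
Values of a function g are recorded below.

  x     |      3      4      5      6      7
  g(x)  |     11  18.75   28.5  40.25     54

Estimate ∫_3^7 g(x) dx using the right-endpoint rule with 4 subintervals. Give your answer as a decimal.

Δx = 1.
Sum = 1·[18.75 + 28.5 + 40.25 + 54] = 141.5.

141.5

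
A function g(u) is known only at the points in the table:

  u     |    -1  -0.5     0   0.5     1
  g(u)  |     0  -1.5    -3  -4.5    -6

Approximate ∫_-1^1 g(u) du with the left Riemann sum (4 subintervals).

-4.5

Δu = 0.5.
Sum = 0.5·[0 + (-1.5) + (-3) + (-4.5)] = -4.5.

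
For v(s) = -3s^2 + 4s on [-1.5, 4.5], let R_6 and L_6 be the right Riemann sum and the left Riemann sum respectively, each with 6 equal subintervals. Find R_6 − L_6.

R_6 = -76.5.
L_6 = -46.5.
R_6 − L_6 = -30.

-30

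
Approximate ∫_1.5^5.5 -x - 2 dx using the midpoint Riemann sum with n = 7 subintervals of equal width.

Δx = (5.5 − 1.5)/7 = 4/7.
Midpoints: 25/14, 33/14, 41/14, 3.5, 57/14, 65/14, 73/14.
f(25/14) = -53/14, f(33/14) = -61/14, f(41/14) = -69/14, f(3.5) = -5.5, f(57/14) = -85/14, f(65/14) = -93/14, f(73/14) = -101/14.
Sum = Δx · [f(25/14) + f(33/14) + f(41/14) + ...].
Sum = -22.

-22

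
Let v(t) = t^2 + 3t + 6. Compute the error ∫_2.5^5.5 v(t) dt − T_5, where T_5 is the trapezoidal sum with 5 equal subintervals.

-0.18

Exact integral: ∫_2.5^5.5 v(t) dt = 104.25.
T_5 = 104.43.
Error = 104.25 − 104.43 = -0.18.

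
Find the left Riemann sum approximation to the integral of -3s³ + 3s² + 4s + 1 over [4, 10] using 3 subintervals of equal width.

Δs = (10 − 4)/3 = 2.
Left endpoints: 4, 6, 8.
f(4) = -127, f(6) = -515, f(8) = -1311.
Sum = Δs · [f(4) + f(6) + f(8)].
Sum = -3906.

-3906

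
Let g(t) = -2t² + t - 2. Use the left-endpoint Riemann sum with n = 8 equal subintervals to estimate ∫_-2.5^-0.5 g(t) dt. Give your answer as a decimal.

-19.125

Δt = (-0.5 − (-2.5))/8 = 0.25.
Left endpoints: -2.5, -2.25, -2, -1.75, -1.5, -1.25, -1, -0.75.
g(-2.5) = -17, g(-2.25) = -14.375, g(-2) = -12, g(-1.75) = -9.875, g(-1.5) = -8, g(-1.25) = -6.375, g(-1) = -5, g(-0.75) = -3.875.
Sum = Δt · [g(-2.5) + g(-2.25) + g(-2) + ...].
Sum = -19.125.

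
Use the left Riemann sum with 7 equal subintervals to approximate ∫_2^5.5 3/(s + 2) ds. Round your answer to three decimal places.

Δs = (5.5 − 2)/7 = 0.5.
Left endpoints: 2, 2.5, 3, 3.5, 4, 4.5, 5.
f(2) = 0.75, f(2.5) = 2/3, f(3) = 0.6, f(3.5) = 6/11, f(4) = 0.5, f(4.5) = 6/13, f(5) = 3/7.
Sum = Δs · [f(2) + f(2.5) + f(3) + ...].
Sum ≈ 1.976.

1.976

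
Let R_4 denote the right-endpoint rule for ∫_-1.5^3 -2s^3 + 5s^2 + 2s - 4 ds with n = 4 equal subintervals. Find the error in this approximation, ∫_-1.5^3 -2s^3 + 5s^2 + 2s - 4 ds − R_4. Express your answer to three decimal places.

Exact integral: ∫_-1.5^3 f(s) ds = 1.40625.
R_4 ≈ -8.24414.
Error ≈ 1.40625 − (-8.24414) ≈ 9.650.

9.650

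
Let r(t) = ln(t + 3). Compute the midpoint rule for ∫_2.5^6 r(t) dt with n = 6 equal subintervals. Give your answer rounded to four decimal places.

Δt = (6 − 2.5)/6 = 7/12.
Midpoints: 67/24, 3.375, 95/24, 109/24, 5.125, 137/24.
r(67/24) ≈ 1.7564, r(3.375) ≈ 1.8524, r(95/24) ≈ 1.9399, r(109/24) ≈ 2.0204, r(5.125) ≈ 2.0949, r(137/24) ≈ 2.1643.
Sum = Δt · [r(67/24) + r(3.375) + r(95/24) + ...].
Sum ≈ 6.8999.

6.8999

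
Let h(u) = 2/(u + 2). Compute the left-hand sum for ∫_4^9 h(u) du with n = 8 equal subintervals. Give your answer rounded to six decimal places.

Δu = (9 − 4)/8 = 0.625.
Left endpoints: 4, 4.625, 5.25, 5.875, 6.5, 7.125, 7.75, 8.375.
h(4) = 1/3, h(4.625) = 16/53, h(5.25) = 8/29, h(5.875) = 16/63, h(6.5) = 4/17, h(7.125) = 16/73, h(7.75) = 8/39, h(8.375) = 16/83.
Sum = Δu · [h(4) + h(4.625) + h(5.25) + ...].
Sum ≈ 1.260889.

1.260889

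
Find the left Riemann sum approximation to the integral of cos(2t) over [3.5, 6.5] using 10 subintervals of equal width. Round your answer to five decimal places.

-0.13787

Δt = (6.5 − 3.5)/10 = 0.3.
Left endpoints: 3.5, 3.8, 4.1, 4.4, 4.7, 5, 5.3, 5.6, 5.9, 6.2.
f(3.5) ≈ 0.75390, f(3.8) ≈ 0.25126, f(4.1) ≈ -0.33915, f(4.4) ≈ -0.81109, f(4.7) ≈ -0.99969, f(5) ≈ -0.83907, f(5.3) ≈ -0.38534, f(5.6) ≈ 0.20300, f(5.9) ≈ 0.72043, f(6.2) ≈ 0.98619.
Sum = Δt · [f(3.5) + f(3.8) + f(4.1) + ...].
Sum ≈ -0.13787.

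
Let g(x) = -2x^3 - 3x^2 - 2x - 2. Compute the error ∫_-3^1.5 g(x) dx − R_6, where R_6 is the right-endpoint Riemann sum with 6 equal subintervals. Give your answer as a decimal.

17.9296875

Exact integral: ∫_-3^1.5 g(x) dx = 5.34375.
R_6 = -12.5859375.
Error = 5.34375 − (-12.5859375) = 17.9296875.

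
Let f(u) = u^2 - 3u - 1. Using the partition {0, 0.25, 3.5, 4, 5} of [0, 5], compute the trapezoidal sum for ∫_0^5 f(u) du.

Subinterval widths: 0.25, 3.25, 0.5, 1.
f(0) = -1, f(0.25) = -1.6875, f(3.5) = 0.75, f(4) = 3, f(5) = 9.
On each subinterval the trapezoid contributes (Δu_i/2)·[f(u_{i-1}) + f(u_i)].
Sum = 5.078125.

5.078125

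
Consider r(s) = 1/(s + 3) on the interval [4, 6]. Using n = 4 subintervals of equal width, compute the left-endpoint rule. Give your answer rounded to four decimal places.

Δs = (6 − 4)/4 = 0.5.
Left endpoints: 4, 4.5, 5, 5.5.
r(4) = 1/7, r(4.5) = 2/15, r(5) = 0.125, r(5.5) = 2/17.
Sum = Δs · [r(4) + r(4.5) + r(5) + r(5.5)].
Sum ≈ 0.2594.

0.2594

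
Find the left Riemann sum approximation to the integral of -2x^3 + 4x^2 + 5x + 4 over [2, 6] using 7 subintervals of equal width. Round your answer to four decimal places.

Δx = (6 − 2)/7 = 4/7.
Left endpoints: 2, 18/7, 22/7, 26/7, 30/7, 34/7, 38/7.
f(2) = 14, f(18/7) = 3190/343, f(22/7) = -982/343, f(26/7) = -8482/343, f(30/7) = -20078/343, f(34/7) = -36538/343, f(38/7) = -58630/343.
Sum = Δx · [f(2) + f(18/7) + f(22/7) + ...].
Sum ≈ -194.4490.

-194.4490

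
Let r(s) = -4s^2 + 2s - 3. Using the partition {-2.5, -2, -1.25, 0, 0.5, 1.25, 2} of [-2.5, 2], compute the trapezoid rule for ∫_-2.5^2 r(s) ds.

Subinterval widths: 0.5, 0.75, 1.25, 0.5, 0.75, 0.75.
r(-2.5) = -33, r(-2) = -23, r(-1.25) = -11.75, r(0) = -3, r(0.5) = -3, r(1.25) = -6.75, r(2) = -15.
On each subinterval the trapezoid contributes (Δs_i/2)·[r(s_{i-1}) + r(s_i)].
Sum = -49.5625.

-49.5625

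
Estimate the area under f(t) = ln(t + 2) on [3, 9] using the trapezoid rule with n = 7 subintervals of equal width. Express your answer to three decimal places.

12.323

Δt = (9 − 3)/7 = 6/7.
f(3) ≈ 1.609, f(27/7) ≈ 1.768, f(33/7) ≈ 1.904, f(39/7) ≈ 2.024, f(45/7) ≈ 2.132, f(51/7) ≈ 2.228, f(57/7) ≈ 2.317, f(9) ≈ 2.398.
T_7 = (Δt/2)·[f(t_0) + 2f(t_1) + ... + 2f(t_{6}) + f(t_7)].
Sum ≈ 12.323.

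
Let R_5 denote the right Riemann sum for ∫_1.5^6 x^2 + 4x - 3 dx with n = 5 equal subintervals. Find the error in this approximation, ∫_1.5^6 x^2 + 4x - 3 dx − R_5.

-23.895

Exact integral: ∫_1.5^6 f(x) dx = 124.875.
R_5 = 148.77.
Error = 124.875 − 148.77 = -23.895.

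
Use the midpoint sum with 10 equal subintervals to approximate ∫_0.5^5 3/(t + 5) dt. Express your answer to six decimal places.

Δt = (5 − 0.5)/10 = 0.45.
Midpoints: 0.725, 1.175, 1.625, 2.075, 2.525, 2.975, 3.425, 3.875, 4.325, 4.775.
f(0.725) = 120/229, f(1.175) = 120/247, f(1.625) = 24/53, f(2.075) = 120/283, f(2.525) = 120/301, f(2.975) = 120/319, f(3.425) = 120/337, f(3.875) = 24/71, f(4.325) = 120/373, f(4.775) = 120/391.
Sum = Δt · [f(0.725) + f(1.175) + f(1.625) + ...].
Sum ≈ 1.792928.

1.792928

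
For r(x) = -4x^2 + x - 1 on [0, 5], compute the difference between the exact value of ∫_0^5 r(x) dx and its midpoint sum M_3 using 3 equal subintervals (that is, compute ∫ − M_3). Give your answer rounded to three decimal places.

Exact integral: ∫_0^5 r(x) dx ≈ -159.16667.
M_3 ≈ -154.53704.
Error ≈ -159.16667 − (-154.53704) ≈ -4.630.

-4.630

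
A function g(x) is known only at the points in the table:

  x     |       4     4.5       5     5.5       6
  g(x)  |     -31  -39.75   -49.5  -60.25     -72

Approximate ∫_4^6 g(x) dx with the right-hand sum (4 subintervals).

-110.75

Δx = 0.5.
Sum = 0.5·[(-39.75) + (-49.5) + (-60.25) + (-72)] = -110.75.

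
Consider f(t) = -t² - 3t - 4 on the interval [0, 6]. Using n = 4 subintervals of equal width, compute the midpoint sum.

-148.875

Δt = (6 − 0)/4 = 1.5.
Midpoints: 0.75, 2.25, 3.75, 5.25.
f(0.75) = -6.8125, f(2.25) = -15.8125, f(3.75) = -29.3125, f(5.25) = -47.3125.
Sum = Δt · [f(0.75) + f(2.25) + f(3.75) + f(5.25)].
Sum = -148.875.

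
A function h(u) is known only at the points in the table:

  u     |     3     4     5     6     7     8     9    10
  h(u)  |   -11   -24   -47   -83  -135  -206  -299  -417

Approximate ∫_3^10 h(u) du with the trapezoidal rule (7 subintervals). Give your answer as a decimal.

-1008

Δu = 1.
T_7 = (1/2)·[(-11) + 2·(-24) + 2·(-47) + 2·(-83) + 2·(-135) + 2·(-206) + 2·(-299) + (-417)] = -1008.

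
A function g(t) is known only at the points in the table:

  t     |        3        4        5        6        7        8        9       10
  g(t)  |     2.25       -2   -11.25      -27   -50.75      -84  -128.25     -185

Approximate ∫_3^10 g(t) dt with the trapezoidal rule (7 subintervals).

-394.625

Δt = 1.
T_7 = (1/2)·[2.25 + 2·(-2) + 2·(-11.25) + 2·(-27) + 2·(-50.75) + 2·(-84) + 2·(-128.25) + (-185)] = -394.625.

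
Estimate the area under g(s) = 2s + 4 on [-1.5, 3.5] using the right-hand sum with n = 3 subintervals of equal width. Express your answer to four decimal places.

Δs = (3.5 − (-1.5))/3 = 5/3.
Right endpoints: 1/6, 11/6, 3.5.
g(1/6) = 13/3, g(11/6) = 23/3, g(3.5) = 11.
Sum = Δs · [g(1/6) + g(11/6) + g(3.5)].
Sum ≈ 38.3333.

38.3333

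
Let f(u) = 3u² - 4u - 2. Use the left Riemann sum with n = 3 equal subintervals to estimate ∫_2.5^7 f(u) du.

Δu = (7 − 2.5)/3 = 1.5.
Left endpoints: 2.5, 4, 5.5.
f(2.5) = 6.75, f(4) = 30, f(5.5) = 66.75.
Sum = Δu · [f(2.5) + f(4) + f(5.5)].
Sum = 155.25.

155.25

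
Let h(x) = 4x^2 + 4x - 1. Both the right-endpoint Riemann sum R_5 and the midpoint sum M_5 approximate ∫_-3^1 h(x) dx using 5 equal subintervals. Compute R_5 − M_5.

-3.84

R_5 = 12.64.
M_5 = 16.48.
R_5 − M_5 = -3.84.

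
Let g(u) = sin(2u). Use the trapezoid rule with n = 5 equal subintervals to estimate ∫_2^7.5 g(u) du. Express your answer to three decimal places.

Δu = (7.5 − 2)/5 = 1.1.
g(2) ≈ -0.757, g(3.1) ≈ -0.083, g(4.2) ≈ 0.855, g(5.3) ≈ -0.923, g(6.4) ≈ 0.232, g(7.5) ≈ 0.650.
T_5 = (Δu/2)·[g(u_0) + 2g(u_1) + ... + 2g(u_{4}) + g(u_5)].
Sum ≈ 0.030.

0.030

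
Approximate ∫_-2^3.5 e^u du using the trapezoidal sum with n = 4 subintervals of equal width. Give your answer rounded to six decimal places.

Δu = (3.5 − (-2))/4 = 1.375.
f(-2) ≈ 0.135335, f(-0.625) ≈ 0.535261, f(0.75) ≈ 2.117000, f(2.125) ≈ 8.372897, f(3.5) ≈ 33.115452.
T_4 = (Δu/2)·[f(u_0) + 2f(u_1) + 2f(u_2) + 2f(u_3) + f(u_4)].
Sum ≈ 38.019510.

38.019510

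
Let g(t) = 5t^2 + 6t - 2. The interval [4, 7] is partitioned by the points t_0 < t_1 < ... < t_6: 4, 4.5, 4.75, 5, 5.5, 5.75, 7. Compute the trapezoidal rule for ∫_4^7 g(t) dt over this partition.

Subinterval widths: 0.5, 0.25, 0.25, 0.5, 0.25, 1.25.
g(4) = 102, g(4.5) = 126.25, g(4.75) = 139.3125, g(5) = 153, g(5.5) = 182.25, g(5.75) = 197.8125, g(7) = 285.
On each subinterval the trapezoid contributes (Δt_i/2)·[g(t_{i-1}) + g(t_i)].
Sum = 559.875.

559.875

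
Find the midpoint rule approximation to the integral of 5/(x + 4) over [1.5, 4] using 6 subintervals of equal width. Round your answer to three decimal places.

1.873

Δx = (4 − 1.5)/6 = 5/12.
Midpoints: 41/24, 2.125, 61/24, 71/24, 3.375, 91/24.
f(41/24) = 120/137, f(2.125) = 40/49, f(61/24) = 120/157, f(71/24) = 120/167, f(3.375) = 40/59, f(91/24) = 120/187.
Sum = Δx · [f(41/24) + f(2.125) + f(61/24) + ...].
Sum ≈ 1.873.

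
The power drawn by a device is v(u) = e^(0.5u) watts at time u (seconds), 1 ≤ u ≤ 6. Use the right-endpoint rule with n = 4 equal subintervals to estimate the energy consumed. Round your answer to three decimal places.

Δu = (6 − 1)/4 = 1.25.
Right endpoints: 2.25, 3.5, 4.75, 6.
v(2.25) ≈ 3.080, v(3.5) ≈ 5.755, v(4.75) ≈ 10.751, v(6) ≈ 20.086.
Sum = Δu · [v(2.25) + v(3.5) + v(4.75) + v(6)].
Sum ≈ 49.589.

49.589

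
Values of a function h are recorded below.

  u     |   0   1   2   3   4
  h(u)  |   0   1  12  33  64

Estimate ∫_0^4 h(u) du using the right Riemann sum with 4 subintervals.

110

Δu = 1.
Sum = 1·[1 + 12 + 33 + 64] = 110.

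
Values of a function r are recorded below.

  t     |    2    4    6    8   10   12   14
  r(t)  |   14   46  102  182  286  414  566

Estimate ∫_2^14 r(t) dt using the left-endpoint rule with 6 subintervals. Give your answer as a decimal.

2088

Δt = 2.
Sum = 2·[14 + 46 + 102 + 182 + 286 + 414] = 2088.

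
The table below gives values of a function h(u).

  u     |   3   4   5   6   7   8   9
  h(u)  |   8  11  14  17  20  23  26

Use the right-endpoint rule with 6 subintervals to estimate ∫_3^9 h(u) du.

111

Δu = 1.
Sum = 1·[11 + 14 + 17 + 20 + 23 + 26] = 111.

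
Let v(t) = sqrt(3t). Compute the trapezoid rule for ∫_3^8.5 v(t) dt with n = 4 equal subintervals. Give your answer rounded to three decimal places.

Δt = (8.5 − 3)/4 = 1.375.
v(3) ≈ 3.000, v(4.375) ≈ 3.623, v(5.75) ≈ 4.153, v(7.125) ≈ 4.623, v(8.5) ≈ 5.050.
T_4 = (Δt/2)·[v(t_0) + 2v(t_1) + 2v(t_2) + 2v(t_3) + v(t_4)].
Sum ≈ 22.583.

22.583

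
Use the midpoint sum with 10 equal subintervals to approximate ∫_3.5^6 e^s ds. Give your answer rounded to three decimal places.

Δs = (6 − 3.5)/10 = 0.25.
Midpoints: 3.625, 3.875, 4.125, 4.375, 4.625, 4.875, 5.125, 5.375, 5.625, 5.875.
f(3.625) ≈ 37.525, f(3.875) ≈ 48.183, f(4.125) ≈ 61.868, f(4.375) ≈ 79.440, f(4.625) ≈ 102.003, f(4.875) ≈ 130.974, f(5.125) ≈ 168.174, f(5.375) ≈ 215.940, f(5.625) ≈ 277.272, f(5.875) ≈ 356.025.
Sum = Δs · [f(3.625) + f(3.875) + f(4.125) + ...].
Sum ≈ 369.351.

369.351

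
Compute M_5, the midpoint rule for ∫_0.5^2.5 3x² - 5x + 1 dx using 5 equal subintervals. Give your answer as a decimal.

2.42

Δx = (2.5 − 0.5)/5 = 0.4.
Midpoints: 0.7, 1.1, 1.5, 1.9, 2.3.
f(0.7) = -1.03, f(1.1) = -0.87, f(1.5) = 0.25, f(1.9) = 2.33, f(2.3) = 5.37.
Sum = Δx · [f(0.7) + f(1.1) + f(1.5) + f(1.9) + f(2.3)].
Sum = 2.42.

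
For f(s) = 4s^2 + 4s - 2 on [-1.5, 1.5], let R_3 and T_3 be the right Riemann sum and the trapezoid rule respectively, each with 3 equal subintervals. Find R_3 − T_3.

R_3 = 11.
T_3 = 5.
R_3 − T_3 = 6.

6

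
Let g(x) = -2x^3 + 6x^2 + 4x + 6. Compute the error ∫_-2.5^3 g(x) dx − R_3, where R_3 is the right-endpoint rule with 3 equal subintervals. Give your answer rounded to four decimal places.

Exact integral: ∫_-2.5^3 g(x) dx = 102.78125.
R_3 ≈ 73.791667.
Error ≈ 102.78125 − 73.791667 ≈ 28.9896.

28.9896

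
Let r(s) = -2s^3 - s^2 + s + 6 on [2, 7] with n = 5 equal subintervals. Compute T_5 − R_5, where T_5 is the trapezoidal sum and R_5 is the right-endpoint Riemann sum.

355

T_5 = -1275.
R_5 = -1630.
T_5 − R_5 = 355.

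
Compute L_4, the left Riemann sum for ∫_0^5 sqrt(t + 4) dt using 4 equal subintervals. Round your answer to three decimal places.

Δt = (5 − 0)/4 = 1.25.
Left endpoints: 0, 1.25, 2.5, 3.75.
f(0) ≈ 2.000, f(1.25) ≈ 2.291, f(2.5) ≈ 2.550, f(3.75) ≈ 2.784.
Sum = Δt · [f(0) + f(1.25) + f(2.5) + f(3.75)].
Sum ≈ 12.031.

12.031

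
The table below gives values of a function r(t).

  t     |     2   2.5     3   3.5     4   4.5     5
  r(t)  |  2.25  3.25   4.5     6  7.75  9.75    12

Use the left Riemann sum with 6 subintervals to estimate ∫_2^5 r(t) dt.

Δt = 0.5.
Sum = 0.5·[2.25 + 3.25 + 4.5 + 6 + 7.75 + 9.75] = 16.75.

16.75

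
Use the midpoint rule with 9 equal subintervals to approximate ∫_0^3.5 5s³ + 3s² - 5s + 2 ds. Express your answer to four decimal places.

205.5379

Δs = (3.5 − 0)/9 = 7/18.
Midpoints: 7/36, 7/12, 35/36, 49/36, 1.75, 77/36, 91/36, 35/12, 119/36.
f(7/36) = 54959/46656, f(7/12) = 1895/1728, f(35/36) = 213187/46656, f(49/36) = 623345/46656, f(1.75) = 29.234375, f(77/36) = 2517349/46656, f(91/36) = 4165835/46656, f(35/12) = 236731/1728, f(119/36) = 9277375/46656.
Sum = Δs · [f(7/36) + f(7/12) + f(35/36) + ...].
Sum ≈ 205.5379.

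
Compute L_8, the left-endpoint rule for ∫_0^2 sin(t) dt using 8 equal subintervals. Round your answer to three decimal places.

1.295

Δt = (2 − 0)/8 = 0.25.
Left endpoints: 0, 0.25, 0.5, 0.75, 1, 1.25, 1.5, 1.75.
f(0) ≈ 0.000, f(0.25) ≈ 0.247, f(0.5) ≈ 0.479, f(0.75) ≈ 0.682, f(1) ≈ 0.841, f(1.25) ≈ 0.949, f(1.5) ≈ 0.997, f(1.75) ≈ 0.984.
Sum = Δt · [f(0) + f(0.25) + f(0.5) + ...].
Sum ≈ 1.295.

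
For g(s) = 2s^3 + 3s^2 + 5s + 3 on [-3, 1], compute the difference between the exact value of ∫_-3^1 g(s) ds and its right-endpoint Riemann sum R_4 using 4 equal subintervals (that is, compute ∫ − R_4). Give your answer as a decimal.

Exact integral: ∫_-3^1 g(s) ds = -20.
R_4 = 4.
Error = -20 − 4 = -24.

-24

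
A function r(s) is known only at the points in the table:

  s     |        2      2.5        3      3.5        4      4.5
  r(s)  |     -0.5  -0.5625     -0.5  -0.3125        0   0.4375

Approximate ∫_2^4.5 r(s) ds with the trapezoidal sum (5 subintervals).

-0.703125

Δs = 0.5.
T_5 = (0.5/2)·[(-0.5) + 2·(-0.5625) + 2·(-0.5) + 2·(-0.3125) + 2·0 + 0.4375] = -0.703125.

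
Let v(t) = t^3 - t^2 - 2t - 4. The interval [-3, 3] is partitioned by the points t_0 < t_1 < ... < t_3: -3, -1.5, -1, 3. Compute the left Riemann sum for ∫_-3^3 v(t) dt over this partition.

-70.3125

Subinterval widths: 1.5, 0.5, 4.
Left endpoints: -3, -1.5, -1.
v(-3) = -34, v(-1.5) = -6.625, v(-1) = -4.
Sum = Σ Δt_i · v(t_i).
Sum = -70.3125.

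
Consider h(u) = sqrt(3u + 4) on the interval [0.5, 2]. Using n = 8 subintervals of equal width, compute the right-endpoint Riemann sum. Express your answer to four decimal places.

Δu = (2 − 0.5)/8 = 0.1875.
Right endpoints: 0.6875, 0.875, 1.0625, 1.25, 1.4375, 1.625, 1.8125, 2.
h(0.6875) ≈ 2.4622, h(0.875) ≈ 2.5739, h(1.0625) ≈ 2.6810, h(1.25) ≈ 2.7839, h(1.4375) ≈ 2.8831, h(1.625) ≈ 2.9791, h(1.8125) ≈ 3.0721, h(2) ≈ 3.1623.
Sum = Δu · [h(0.6875) + h(0.875) + h(1.0625) + ...].
Sum ≈ 4.2370.

4.2370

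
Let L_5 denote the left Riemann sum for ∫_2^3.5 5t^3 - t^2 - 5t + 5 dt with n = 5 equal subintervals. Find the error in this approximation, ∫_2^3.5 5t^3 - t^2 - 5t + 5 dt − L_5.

22.888125

Exact integral: ∫_2^3.5 f(t) dt = 142.828125.
L_5 = 119.94.
Error = 142.828125 − 119.94 = 22.888125.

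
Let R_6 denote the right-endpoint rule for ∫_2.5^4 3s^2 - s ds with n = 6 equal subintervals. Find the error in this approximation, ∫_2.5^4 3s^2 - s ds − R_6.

Exact integral: ∫_2.5^4 f(s) ds = 43.5.
R_6 = 47.015625.
Error = 43.5 − 47.015625 = -3.515625.

-3.515625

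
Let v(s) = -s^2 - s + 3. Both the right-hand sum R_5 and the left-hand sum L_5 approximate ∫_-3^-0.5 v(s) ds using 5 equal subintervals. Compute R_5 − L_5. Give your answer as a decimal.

3.125

R_5 = 4.375.
L_5 = 1.25.
R_5 − L_5 = 3.125.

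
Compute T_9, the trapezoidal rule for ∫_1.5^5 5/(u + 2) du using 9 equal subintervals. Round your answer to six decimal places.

Δu = (5 − 1.5)/9 = 7/18.
f(1.5) = 10/7, f(17/9) = 9/7, f(41/18) = 90/77, f(8/3) = 15/14, f(55/18) = 90/91, f(31/9) = 45/49, f(23/6) = 6/7, f(38/9) = 45/56, f(83/18) = 90/119, f(5) = 5/7.
T_9 = (Δu/2)·[f(u_0) + 2f(u_1) + ... + 2f(u_{8}) + f(u_9)].
Sum ≈ 3.469588.

3.469588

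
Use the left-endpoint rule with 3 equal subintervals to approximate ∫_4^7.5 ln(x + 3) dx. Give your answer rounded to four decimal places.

7.3262

Δx = (7.5 − 4)/3 = 7/6.
Left endpoints: 4, 31/6, 19/3.
f(4) ≈ 1.9459, f(31/6) ≈ 2.1001, f(19/3) ≈ 2.2336.
Sum = Δx · [f(4) + f(31/6) + f(19/3)].
Sum ≈ 7.3262.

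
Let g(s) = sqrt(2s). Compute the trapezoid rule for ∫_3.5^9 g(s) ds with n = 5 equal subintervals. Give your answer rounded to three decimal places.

19.268

Δs = (9 − 3.5)/5 = 1.1.
g(3.5) ≈ 2.646, g(4.6) ≈ 3.033, g(5.7) ≈ 3.376, g(6.8) ≈ 3.688, g(7.9) ≈ 3.975, g(9) ≈ 4.243.
T_5 = (Δs/2)·[g(s_0) + 2g(s_1) + ... + 2g(s_{4}) + g(s_5)].
Sum ≈ 19.268.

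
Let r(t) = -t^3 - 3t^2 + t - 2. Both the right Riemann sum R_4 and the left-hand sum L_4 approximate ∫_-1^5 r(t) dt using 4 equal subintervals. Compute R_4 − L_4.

-288

R_4 = -446.25.
L_4 = -158.25.
R_4 − L_4 = -288.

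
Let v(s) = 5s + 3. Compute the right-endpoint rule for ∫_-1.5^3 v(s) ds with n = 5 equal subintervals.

Δs = (3 − (-1.5))/5 = 0.9.
Right endpoints: -0.6, 0.3, 1.2, 2.1, 3.
v(-0.6) = 0, v(0.3) = 4.5, v(1.2) = 9, v(2.1) = 13.5, v(3) = 18.
Sum = Δs · [v(-0.6) + v(0.3) + v(1.2) + v(2.1) + v(3)].
Sum = 40.5.

40.5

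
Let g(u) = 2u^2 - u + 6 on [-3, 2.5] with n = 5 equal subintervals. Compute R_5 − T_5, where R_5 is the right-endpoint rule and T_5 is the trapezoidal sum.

R_5 = 58.96.
T_5 = 65.01.
R_5 − T_5 = -6.05.

-6.05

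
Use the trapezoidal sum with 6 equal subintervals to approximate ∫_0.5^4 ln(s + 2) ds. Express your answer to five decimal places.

4.95323

Δs = (4 − 0.5)/6 = 7/12.
f(0.5) ≈ 0.91629, f(13/12) ≈ 1.12601, f(5/3) ≈ 1.29928, f(2.25) ≈ 1.44692, f(17/6) ≈ 1.57554, f(41/12) ≈ 1.68948, f(4) ≈ 1.79176.
T_6 = (Δs/2)·[f(s_0) + 2f(s_1) + ... + 2f(s_{5}) + f(s_6)].
Sum ≈ 4.95323.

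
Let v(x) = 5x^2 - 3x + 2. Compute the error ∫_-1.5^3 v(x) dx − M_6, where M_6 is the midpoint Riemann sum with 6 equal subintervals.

Exact integral: ∫_-1.5^3 v(x) dx = 49.5.
M_6 = 48.4453125.
Error = 49.5 − 48.4453125 = 1.0546875.

1.0546875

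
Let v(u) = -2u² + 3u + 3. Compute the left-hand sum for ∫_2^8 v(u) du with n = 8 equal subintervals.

Δu = (8 − 2)/8 = 0.75.
Left endpoints: 2, 2.75, 3.5, 4.25, 5, 5.75, 6.5, 7.25.
v(2) = 1, v(2.75) = -3.875, v(3.5) = -11, v(4.25) = -20.375, v(5) = -32, v(5.75) = -45.875, v(6.5) = -62, v(7.25) = -80.375.
Sum = Δu · [v(2) + v(2.75) + v(3.5) + ...].
Sum = -190.875.

-190.875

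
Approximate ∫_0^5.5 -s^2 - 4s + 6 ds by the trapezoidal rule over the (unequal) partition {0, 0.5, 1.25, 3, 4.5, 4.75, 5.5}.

-84.578125

Subinterval widths: 0.5, 0.75, 1.75, 1.5, 0.25, 0.75.
f(0) = 6, f(0.5) = 3.75, f(1.25) = -0.5625, f(3) = -15, f(4.5) = -32.25, f(4.75) = -35.5625, f(5.5) = -46.25.
On each subinterval the trapezoid contributes (Δs_i/2)·[f(s_{i-1}) + f(s_i)].
Sum = -84.578125.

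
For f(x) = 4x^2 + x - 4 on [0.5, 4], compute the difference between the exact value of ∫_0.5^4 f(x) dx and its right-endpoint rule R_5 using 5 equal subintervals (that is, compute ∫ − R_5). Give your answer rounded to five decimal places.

Exact integral: ∫_0.5^4 f(x) dx ≈ 79.0416667.
R_5 = 103.46.
Error ≈ 79.0416667 − 103.46 ≈ -24.41833.

-24.41833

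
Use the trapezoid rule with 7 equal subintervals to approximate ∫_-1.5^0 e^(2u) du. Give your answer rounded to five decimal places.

Δu = (0 − (-1.5))/7 = 3/14.
f(-1.5) ≈ 0.04979, f(-9/7) ≈ 0.07643, f(-15/14) ≈ 0.11732, f(-6/7) ≈ 0.18009, f(-9/14) ≈ 0.27645, f(-3/7) ≈ 0.42437, f(-3/14) ≈ 0.65144, f(0) ≈ 1.00000.
T_7 = (Δu/2)·[f(u_0) + 2f(u_1) + ... + 2f(u_{6}) + f(u_7)].
Sum ≈ 0.48236.

0.48236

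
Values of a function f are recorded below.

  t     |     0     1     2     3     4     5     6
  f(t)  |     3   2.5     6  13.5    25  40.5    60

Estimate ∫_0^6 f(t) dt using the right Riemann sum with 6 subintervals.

Δt = 1.
Sum = 1·[2.5 + 6 + 13.5 + 25 + 40.5 + 60] = 147.5.

147.5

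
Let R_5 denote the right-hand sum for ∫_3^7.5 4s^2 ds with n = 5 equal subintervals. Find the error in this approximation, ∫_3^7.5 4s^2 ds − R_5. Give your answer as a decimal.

Exact integral: ∫_3^7.5 f(s) ds = 526.5.
R_5 = 613.98.
Error = 526.5 − 613.98 = -87.48.

-87.48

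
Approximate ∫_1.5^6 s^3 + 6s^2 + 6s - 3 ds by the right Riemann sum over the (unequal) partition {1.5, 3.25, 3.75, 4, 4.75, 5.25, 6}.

1042.484375

Subinterval widths: 1.75, 0.5, 0.25, 0.75, 0.5, 0.75.
Right endpoints: 3.25, 3.75, 4, 4.75, 5.25, 6.
f(3.25) = 114.203125, f(3.75) = 156.609375, f(4) = 181, f(4.75) = 268.046875, f(5.25) = 338.578125, f(6) = 465.
Sum = Σ Δs_i · f(s_i).
Sum = 1042.484375.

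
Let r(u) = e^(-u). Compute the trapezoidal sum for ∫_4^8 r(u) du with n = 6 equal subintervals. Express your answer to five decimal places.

0.01864

Δu = (8 − 4)/6 = 2/3.
r(4) ≈ 0.01832, r(14/3) ≈ 0.00940, r(16/3) ≈ 0.00483, r(6) ≈ 0.00248, r(20/3) ≈ 0.00127, r(22/3) ≈ 0.00065, r(8) ≈ 0.00034.
T_6 = (Δu/2)·[r(u_0) + 2r(u_1) + ... + 2r(u_{5}) + r(u_6)].
Sum ≈ 0.01864.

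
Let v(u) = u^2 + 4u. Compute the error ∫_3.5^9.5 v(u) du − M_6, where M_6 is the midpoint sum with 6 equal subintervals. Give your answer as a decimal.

Exact integral: ∫_3.5^9.5 v(u) du = 427.5.
M_6 = 427.
Error = 427.5 − 427 = 0.5.

0.5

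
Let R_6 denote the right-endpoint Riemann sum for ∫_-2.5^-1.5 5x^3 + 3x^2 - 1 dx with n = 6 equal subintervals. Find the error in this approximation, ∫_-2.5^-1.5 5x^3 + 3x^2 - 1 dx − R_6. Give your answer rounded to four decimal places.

Exact integral: ∫_-2.5^-1.5 f(x) dx = -31.25.
R_6 ≈ -27.270833.
Error ≈ -31.25 − (-27.270833) ≈ -3.9792.

-3.9792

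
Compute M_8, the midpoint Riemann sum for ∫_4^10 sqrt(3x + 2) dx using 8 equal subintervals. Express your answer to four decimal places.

Δx = (10 − 4)/8 = 0.75.
Midpoints: 4.375, 5.125, 5.875, 6.625, 7.375, 8.125, 8.875, 9.625.
f(4.375) ≈ 3.8891, f(5.125) ≈ 4.1683, f(5.875) ≈ 4.4300, f(6.625) ≈ 4.6771, f(7.375) ≈ 4.9117, f(8.125) ≈ 5.1357, f(8.875) ≈ 5.3502, f(9.625) ≈ 5.5565.
Sum = Δx · [f(4.375) + f(5.125) + f(5.875) + ...].
Sum ≈ 28.5890.

28.5890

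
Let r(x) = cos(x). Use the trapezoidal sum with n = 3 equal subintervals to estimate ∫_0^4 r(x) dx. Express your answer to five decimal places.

Δx = (4 − 0)/3 = 4/3.
r(0) ≈ 1.00000, r(4/3) ≈ 0.23524, r(8/3) ≈ -0.88933, r(4) ≈ -0.65364.
T_3 = (Δx/2)·[r(x_0) + 2r(x_1) + 2r(x_2) + r(x_3)].
Sum ≈ -0.64121.

-0.64121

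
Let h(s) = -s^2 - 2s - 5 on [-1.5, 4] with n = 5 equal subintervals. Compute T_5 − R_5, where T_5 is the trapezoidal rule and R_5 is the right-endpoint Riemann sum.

13.6125

T_5 = -64.8175.
R_5 = -78.43.
T_5 − R_5 = 13.6125.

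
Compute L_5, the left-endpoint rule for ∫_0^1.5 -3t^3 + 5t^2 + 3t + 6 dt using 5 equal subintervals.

Δt = (1.5 − 0)/5 = 0.3.
Left endpoints: 0, 0.3, 0.6, 0.9, 1.2.
f(0) = 6, f(0.3) = 7.269, f(0.6) = 8.952, f(0.9) = 10.563, f(1.2) = 11.616.
Sum = Δt · [f(0) + f(0.3) + f(0.6) + f(0.9) + f(1.2)].
Sum = 13.32.

13.32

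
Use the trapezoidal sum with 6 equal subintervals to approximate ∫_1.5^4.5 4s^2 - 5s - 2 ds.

Δs = (4.5 − 1.5)/6 = 0.5.
f(1.5) = -0.5, f(2) = 4, f(2.5) = 10.5, f(3) = 19, f(3.5) = 29.5, f(4) = 42, f(4.5) = 56.5.
T_6 = (Δs/2)·[f(s_0) + 2f(s_1) + ... + 2f(s_{5}) + f(s_6)].
Sum = 66.5.

66.5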